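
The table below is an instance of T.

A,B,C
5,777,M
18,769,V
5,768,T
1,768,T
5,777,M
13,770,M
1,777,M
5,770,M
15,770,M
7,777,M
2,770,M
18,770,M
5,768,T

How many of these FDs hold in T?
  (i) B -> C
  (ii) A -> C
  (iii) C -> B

(i) B -> C: every LHS value maps to a single RHS value — holds.
(ii) A -> C: A=5: 5 rows → C takes values {M, T} — violation; A=18: 2 rows → C takes values {V, M} — violation; A=1: 2 rows → C takes values {T, M} — violation — fails.
(iii) C -> B: C=M: 9 rows → B takes values {777, 770} — violation — fails.
1 of the 3 dependencies holds.

1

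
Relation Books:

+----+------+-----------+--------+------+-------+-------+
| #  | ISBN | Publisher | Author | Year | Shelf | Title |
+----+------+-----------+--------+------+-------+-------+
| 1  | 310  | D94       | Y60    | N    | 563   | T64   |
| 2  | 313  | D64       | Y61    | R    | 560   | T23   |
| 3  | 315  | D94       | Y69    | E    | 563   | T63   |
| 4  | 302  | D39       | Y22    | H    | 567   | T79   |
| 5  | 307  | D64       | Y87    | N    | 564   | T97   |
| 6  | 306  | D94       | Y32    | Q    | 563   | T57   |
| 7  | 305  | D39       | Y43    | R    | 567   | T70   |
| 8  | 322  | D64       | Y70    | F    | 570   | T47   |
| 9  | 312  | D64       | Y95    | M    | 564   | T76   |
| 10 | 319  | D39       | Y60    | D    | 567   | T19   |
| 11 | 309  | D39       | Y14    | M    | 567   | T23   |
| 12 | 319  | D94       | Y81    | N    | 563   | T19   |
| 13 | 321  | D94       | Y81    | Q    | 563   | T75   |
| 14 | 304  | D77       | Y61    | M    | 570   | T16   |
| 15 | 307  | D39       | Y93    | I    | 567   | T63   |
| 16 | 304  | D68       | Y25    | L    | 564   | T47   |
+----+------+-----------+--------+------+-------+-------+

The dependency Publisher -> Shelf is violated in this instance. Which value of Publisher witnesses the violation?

D64

Publisher=D94: rows 1, 3, 6, 12, 13 → Shelf = 563, 563, 563, 563, 563 ✓
Publisher=D64: rows 2, 5, 8, 9 → Shelf takes values {560, 564, 570} — violation
Publisher=D39: rows 4, 7, 10, 11, 15 → Shelf = 567, 567, 567, 567, 567 ✓
Publisher=D77: row 14 → Shelf = 570 ✓
Publisher=D68: row 16 → Shelf = 564 ✓
The only Publisher value with inconsistent Shelf is Publisher=D64.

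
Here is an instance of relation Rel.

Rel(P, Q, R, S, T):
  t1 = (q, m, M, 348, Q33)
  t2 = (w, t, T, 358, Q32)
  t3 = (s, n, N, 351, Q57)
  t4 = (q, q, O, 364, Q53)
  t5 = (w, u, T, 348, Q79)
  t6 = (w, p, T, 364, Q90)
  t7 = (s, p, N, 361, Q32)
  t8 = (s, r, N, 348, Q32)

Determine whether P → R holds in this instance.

No

P=q: rows 1, 4 → R takes values {M, O} — violation
P=w: rows 2, 5, 6 → R = T, T, T ✓
P=s: rows 3, 7, 8 → R = N, N, N ✓
Two rows agree on P but differ on R, so P → R does not hold.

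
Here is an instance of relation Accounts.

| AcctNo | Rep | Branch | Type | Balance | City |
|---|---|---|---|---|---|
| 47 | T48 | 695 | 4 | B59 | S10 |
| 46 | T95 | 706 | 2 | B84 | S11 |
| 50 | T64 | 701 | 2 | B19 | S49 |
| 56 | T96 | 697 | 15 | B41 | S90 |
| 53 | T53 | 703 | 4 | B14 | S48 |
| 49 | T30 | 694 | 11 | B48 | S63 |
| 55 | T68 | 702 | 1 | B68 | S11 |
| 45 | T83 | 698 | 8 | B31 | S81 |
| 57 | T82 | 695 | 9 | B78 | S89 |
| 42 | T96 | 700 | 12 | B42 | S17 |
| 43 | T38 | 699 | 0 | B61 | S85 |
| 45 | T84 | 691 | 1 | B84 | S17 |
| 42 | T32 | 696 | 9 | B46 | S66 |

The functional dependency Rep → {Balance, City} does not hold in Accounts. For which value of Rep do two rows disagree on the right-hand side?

Rep=T48: 1 row → {Balance,City} = (B59, S10) ✓
Rep=T95: 1 row → {Balance,City} = (B84, S11) ✓
Rep=T64: 1 row → {Balance,City} = (B19, S49) ✓
Rep=T96: 2 rows → {Balance,City} takes values {(B41, S90), (B42, S17)} — violation
Rep=T53: 1 row → {Balance,City} = (B14, S48) ✓
Rep=T30: 1 row → {Balance,City} = (B48, S63) ✓
Rep=T68: 1 row → {Balance,City} = (B68, S11) ✓
Rep=T83: 1 row → {Balance,City} = (B31, S81) ✓
Rep=T82: 1 row → {Balance,City} = (B78, S89) ✓
Rep=T38: 1 row → {Balance,City} = (B61, S85) ✓
Rep=T84: 1 row → {Balance,City} = (B84, S17) ✓
Rep=T32: 1 row → {Balance,City} = (B46, S66) ✓
The only Rep value with inconsistent RHS is Rep=T96.

T96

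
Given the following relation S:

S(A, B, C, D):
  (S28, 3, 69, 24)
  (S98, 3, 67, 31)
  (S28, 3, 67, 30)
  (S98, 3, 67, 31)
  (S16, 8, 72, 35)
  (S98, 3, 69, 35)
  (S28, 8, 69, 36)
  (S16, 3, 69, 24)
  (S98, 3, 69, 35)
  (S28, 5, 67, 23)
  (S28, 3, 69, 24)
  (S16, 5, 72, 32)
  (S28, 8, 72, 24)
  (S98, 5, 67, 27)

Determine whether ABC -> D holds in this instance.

Yes

(A=S28, B=3, C=69): 2 rows → D = 24, 24 ✓
(A=S98, B=3, C=67): 2 rows → D = 31, 31 ✓
(A=S28, B=3, C=67): 1 row → D = 30 ✓
(A=S16, B=8, C=72): 1 row → D = 35 ✓
(A=S98, B=3, C=69): 2 rows → D = 35, 35 ✓
(A=S28, B=8, C=69): 1 row → D = 36 ✓
(A=S16, B=3, C=69): 1 row → D = 24 ✓
(A=S28, B=5, C=67): 1 row → D = 23 ✓
(A=S16, B=5, C=72): 1 row → D = 32 ✓
(A=S28, B=8, C=72): 1 row → D = 24 ✓
(A=S98, B=5, C=67): 1 row → D = 27 ✓
Every ABC value is associated with a single D value, so ABC -> D holds.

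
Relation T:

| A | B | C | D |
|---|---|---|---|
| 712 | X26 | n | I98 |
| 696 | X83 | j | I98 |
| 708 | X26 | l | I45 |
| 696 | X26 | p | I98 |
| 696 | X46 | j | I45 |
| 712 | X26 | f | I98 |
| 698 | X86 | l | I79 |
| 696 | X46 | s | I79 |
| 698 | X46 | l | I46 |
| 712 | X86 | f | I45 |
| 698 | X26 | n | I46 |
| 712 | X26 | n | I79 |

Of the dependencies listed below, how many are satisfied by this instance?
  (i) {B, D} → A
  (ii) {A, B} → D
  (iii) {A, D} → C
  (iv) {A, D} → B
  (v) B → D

0

(i) {B, D} → A: (B=X26, D=I98): 3 rows → A takes values {712, 696} — violation — fails.
(ii) {A, B} → D: (A=712, B=X26): 3 rows → D takes values {I98, I79} — violation; (A=696, B=X46): 2 rows → D takes values {I45, I79} — violation — fails.
(iii) {A, D} → C: (A=712, D=I98): 2 rows → C takes values {n, f} — violation; (A=696, D=I98): 2 rows → C takes values {j, p} — violation; (A=698, D=I46): 2 rows → C takes values {l, n} — violation — fails.
(iv) {A, D} → B: (A=696, D=I98): 2 rows → B takes values {X83, X26} — violation; (A=698, D=I46): 2 rows → B takes values {X46, X26} — violation — fails.
(v) B → D: B=X26: 6 rows → D takes values {I98, I45, I46, I79} — violation; B=X46: 3 rows → D takes values {I45, I79, I46} — violation; B=X86: 2 rows → D takes values {I79, I45} — violation — fails.
None of the 5 dependencies hold.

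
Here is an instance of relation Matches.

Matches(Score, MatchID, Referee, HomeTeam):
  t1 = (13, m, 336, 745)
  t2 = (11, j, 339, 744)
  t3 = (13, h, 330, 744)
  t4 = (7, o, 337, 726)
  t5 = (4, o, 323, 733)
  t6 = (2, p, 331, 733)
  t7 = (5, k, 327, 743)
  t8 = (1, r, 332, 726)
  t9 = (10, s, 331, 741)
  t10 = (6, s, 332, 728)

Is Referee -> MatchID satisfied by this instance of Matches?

Referee=336: row 1 → MatchID = m ✓
Referee=339: row 2 → MatchID = j ✓
Referee=330: row 3 → MatchID = h ✓
Referee=337: row 4 → MatchID = o ✓
Referee=323: row 5 → MatchID = o ✓
Referee=331: rows 6, 9 → MatchID takes values {p, s} — violation
Referee=327: row 7 → MatchID = k ✓
Referee=332: rows 8, 10 → MatchID takes values {r, s} — violation
Two rows agree on Referee but differ on MatchID, so Referee -> MatchID does not hold.

No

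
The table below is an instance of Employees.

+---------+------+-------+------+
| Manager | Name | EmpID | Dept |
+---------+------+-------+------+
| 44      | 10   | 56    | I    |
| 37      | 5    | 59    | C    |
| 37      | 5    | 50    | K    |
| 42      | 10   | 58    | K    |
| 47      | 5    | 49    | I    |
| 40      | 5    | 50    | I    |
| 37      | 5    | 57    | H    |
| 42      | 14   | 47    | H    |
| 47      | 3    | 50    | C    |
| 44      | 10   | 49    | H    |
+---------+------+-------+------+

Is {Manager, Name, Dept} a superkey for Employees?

Yes

All 10 rows have distinct {Manager, Name, Dept} values, so {Manager, Name, Dept} → (all attributes) holds and {Manager, Name, Dept} is a superkey.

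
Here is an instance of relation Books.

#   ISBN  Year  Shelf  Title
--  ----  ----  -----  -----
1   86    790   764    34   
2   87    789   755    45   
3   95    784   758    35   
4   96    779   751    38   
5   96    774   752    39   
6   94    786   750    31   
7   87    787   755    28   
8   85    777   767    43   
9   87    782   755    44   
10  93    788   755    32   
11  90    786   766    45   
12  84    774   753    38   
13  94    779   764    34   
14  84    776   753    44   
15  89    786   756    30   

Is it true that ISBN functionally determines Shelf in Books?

No

ISBN=86: row 1 → Shelf = 764 ✓
ISBN=87: rows 2, 7, 9 → Shelf = 755, 755, 755 ✓
ISBN=95: row 3 → Shelf = 758 ✓
ISBN=96: rows 4, 5 → Shelf takes values {751, 752} — violation
ISBN=94: rows 6, 13 → Shelf takes values {750, 764} — violation
ISBN=85: row 8 → Shelf = 767 ✓
ISBN=93: row 10 → Shelf = 755 ✓
ISBN=90: row 11 → Shelf = 766 ✓
ISBN=84: rows 12, 14 → Shelf = 753, 753 ✓
ISBN=89: row 15 → Shelf = 756 ✓
Two rows agree on ISBN but differ on Shelf, so ISBN → Shelf does not hold.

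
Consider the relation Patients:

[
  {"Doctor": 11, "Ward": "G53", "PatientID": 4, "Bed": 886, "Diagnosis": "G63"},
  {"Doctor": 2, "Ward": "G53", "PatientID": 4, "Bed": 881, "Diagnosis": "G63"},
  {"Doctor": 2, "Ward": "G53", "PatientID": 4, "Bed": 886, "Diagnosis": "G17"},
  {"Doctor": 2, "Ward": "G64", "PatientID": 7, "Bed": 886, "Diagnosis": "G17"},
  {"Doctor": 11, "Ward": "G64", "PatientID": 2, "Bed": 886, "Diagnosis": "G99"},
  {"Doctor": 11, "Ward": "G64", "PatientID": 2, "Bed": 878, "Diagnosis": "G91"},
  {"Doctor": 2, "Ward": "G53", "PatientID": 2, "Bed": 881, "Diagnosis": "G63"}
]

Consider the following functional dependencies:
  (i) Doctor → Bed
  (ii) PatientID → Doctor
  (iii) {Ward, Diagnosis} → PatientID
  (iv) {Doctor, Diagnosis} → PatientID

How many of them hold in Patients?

(i) Doctor → Bed: Doctor=11: 3 rows → Bed takes values {886, 878} — violation; Doctor=2: 4 rows → Bed takes values {881, 886} — violation — fails.
(ii) PatientID → Doctor: PatientID=4: 3 rows → Doctor takes values {11, 2} — violation; PatientID=2: 3 rows → Doctor takes values {11, 2} — violation — fails.
(iii) {Ward, Diagnosis} → PatientID: (Ward=G53, Diagnosis=G63): 3 rows → PatientID takes values {4, 2} — violation — fails.
(iv) {Doctor, Diagnosis} → PatientID: (Doctor=2, Diagnosis=G63): 2 rows → PatientID takes values {4, 2} — violation; (Doctor=2, Diagnosis=G17): 2 rows → PatientID takes values {4, 7} — violation — fails.
None of the 4 dependencies hold.

0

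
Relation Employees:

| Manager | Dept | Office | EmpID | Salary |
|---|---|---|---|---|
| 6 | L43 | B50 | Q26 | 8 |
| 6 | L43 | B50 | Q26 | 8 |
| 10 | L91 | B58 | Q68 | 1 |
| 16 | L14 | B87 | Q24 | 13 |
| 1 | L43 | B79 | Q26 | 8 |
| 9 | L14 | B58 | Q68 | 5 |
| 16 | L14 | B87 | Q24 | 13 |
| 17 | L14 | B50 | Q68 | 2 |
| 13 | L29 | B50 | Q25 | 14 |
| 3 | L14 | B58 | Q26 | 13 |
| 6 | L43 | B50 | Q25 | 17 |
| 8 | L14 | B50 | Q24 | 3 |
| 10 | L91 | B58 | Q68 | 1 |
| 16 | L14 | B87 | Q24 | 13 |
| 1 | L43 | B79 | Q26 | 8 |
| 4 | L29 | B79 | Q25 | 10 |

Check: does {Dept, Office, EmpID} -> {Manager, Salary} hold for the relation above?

Yes

(Dept=L43, Office=B50, EmpID=Q26): 2 rows → {Manager,Salary} = (6, 8), (6, 8) ✓
(Dept=L91, Office=B58, EmpID=Q68): 2 rows → {Manager,Salary} = (10, 1), (10, 1) ✓
(Dept=L14, Office=B87, EmpID=Q24): 3 rows → {Manager,Salary} = (16, 13), (16, 13), (16, 13) ✓
(Dept=L43, Office=B79, EmpID=Q26): 2 rows → {Manager,Salary} = (1, 8), (1, 8) ✓
(Dept=L14, Office=B58, EmpID=Q68): 1 row → {Manager,Salary} = (9, 5) ✓
(Dept=L14, Office=B50, EmpID=Q68): 1 row → {Manager,Salary} = (17, 2) ✓
(Dept=L29, Office=B50, EmpID=Q25): 1 row → {Manager,Salary} = (13, 14) ✓
(Dept=L14, Office=B58, EmpID=Q26): 1 row → {Manager,Salary} = (3, 13) ✓
(Dept=L43, Office=B50, EmpID=Q25): 1 row → {Manager,Salary} = (6, 17) ✓
(Dept=L14, Office=B50, EmpID=Q24): 1 row → {Manager,Salary} = (8, 3) ✓
(Dept=L29, Office=B79, EmpID=Q25): 1 row → {Manager,Salary} = (4, 10) ✓
Every {Dept, Office, EmpID} value is associated with a single {Manager, Salary} value, so {Dept, Office, EmpID} -> {Manager, Salary} holds.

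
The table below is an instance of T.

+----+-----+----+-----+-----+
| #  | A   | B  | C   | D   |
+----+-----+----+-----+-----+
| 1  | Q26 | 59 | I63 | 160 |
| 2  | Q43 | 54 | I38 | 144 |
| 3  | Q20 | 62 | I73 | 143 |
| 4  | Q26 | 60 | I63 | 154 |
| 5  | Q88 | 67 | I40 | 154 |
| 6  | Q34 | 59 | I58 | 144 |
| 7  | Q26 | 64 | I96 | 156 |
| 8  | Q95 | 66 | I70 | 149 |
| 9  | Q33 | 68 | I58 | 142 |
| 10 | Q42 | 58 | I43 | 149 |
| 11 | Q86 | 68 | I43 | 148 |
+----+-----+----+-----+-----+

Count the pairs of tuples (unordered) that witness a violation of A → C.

2

A=Q26: violating pairs (1,7), (4,7) — 2 pairs.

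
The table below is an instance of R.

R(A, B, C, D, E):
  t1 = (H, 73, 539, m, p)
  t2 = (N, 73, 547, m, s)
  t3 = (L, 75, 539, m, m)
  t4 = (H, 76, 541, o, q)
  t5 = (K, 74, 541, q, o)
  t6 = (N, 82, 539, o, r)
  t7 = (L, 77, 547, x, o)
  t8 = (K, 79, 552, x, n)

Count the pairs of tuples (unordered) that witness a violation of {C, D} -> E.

1

(C=539, D=m): violating pairs (1,3) — 1 pair.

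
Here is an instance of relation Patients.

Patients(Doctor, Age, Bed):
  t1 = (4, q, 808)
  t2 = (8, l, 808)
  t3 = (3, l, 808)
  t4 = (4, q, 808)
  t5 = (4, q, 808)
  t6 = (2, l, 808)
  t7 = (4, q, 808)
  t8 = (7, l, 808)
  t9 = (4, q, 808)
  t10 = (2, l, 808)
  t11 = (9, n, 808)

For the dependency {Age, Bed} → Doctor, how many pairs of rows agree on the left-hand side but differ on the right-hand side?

9

(Age=q, Bed=808): all 5 rows agree on Doctor — 0 pairs.
(Age=l, Bed=808): violating pairs (2,3), (2,6), (2,8), (2,10), (3,6), (3,8), (3,10), (6,8), (8,10) — 9 pairs.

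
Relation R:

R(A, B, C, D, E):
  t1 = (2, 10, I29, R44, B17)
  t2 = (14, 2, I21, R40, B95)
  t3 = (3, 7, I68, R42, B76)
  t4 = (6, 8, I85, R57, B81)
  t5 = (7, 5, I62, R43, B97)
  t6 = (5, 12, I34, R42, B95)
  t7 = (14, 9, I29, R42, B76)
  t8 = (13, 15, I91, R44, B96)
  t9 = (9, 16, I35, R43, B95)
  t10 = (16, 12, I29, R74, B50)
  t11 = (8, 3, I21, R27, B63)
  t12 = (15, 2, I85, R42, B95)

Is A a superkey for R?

Rows 2 and 7 have the same A value A=14 but are distinct tuples, so A does not determine every attribute — not a superkey.

No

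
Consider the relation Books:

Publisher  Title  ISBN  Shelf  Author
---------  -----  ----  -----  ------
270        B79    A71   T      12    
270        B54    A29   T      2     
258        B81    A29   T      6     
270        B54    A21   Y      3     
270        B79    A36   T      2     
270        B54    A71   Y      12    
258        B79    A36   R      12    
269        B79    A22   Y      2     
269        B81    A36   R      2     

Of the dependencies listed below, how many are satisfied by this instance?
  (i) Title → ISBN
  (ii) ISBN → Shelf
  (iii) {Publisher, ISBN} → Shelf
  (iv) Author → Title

(i) Title → ISBN: Title=B79: 4 rows → ISBN takes values {A71, A36, A22} — violation; Title=B54: 3 rows → ISBN takes values {A29, A21, A71} — violation; Title=B81: 2 rows → ISBN takes values {A29, A36} — violation — fails.
(ii) ISBN → Shelf: ISBN=A71: 2 rows → Shelf takes values {T, Y} — violation; ISBN=A36: 3 rows → Shelf takes values {T, R} — violation — fails.
(iii) {Publisher, ISBN} → Shelf: (Publisher=270, ISBN=A71): 2 rows → Shelf takes values {T, Y} — violation — fails.
(iv) Author → Title: Author=12: 3 rows → Title takes values {B79, B54} — violation; Author=2: 4 rows → Title takes values {B54, B79, B81} — violation — fails.
None of the 4 dependencies hold.

0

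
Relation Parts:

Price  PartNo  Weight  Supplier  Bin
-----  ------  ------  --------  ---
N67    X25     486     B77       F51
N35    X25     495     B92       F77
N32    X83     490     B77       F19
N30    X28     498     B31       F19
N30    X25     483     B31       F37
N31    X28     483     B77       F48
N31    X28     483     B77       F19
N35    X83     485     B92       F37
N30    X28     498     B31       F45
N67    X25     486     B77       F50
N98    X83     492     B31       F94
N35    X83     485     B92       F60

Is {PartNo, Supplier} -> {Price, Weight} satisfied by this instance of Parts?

(PartNo=X25, Supplier=B77): 2 rows → {Price,Weight} = (N67, 486), (N67, 486) ✓
(PartNo=X25, Supplier=B92): 1 row → {Price,Weight} = (N35, 495) ✓
(PartNo=X83, Supplier=B77): 1 row → {Price,Weight} = (N32, 490) ✓
(PartNo=X28, Supplier=B31): 2 rows → {Price,Weight} = (N30, 498), (N30, 498) ✓
(PartNo=X25, Supplier=B31): 1 row → {Price,Weight} = (N30, 483) ✓
(PartNo=X28, Supplier=B77): 2 rows → {Price,Weight} = (N31, 483), (N31, 483) ✓
(PartNo=X83, Supplier=B92): 2 rows → {Price,Weight} = (N35, 485), (N35, 485) ✓
(PartNo=X83, Supplier=B31): 1 row → {Price,Weight} = (N98, 492) ✓
Every {PartNo, Supplier} value is associated with a single {Price, Weight} value, so {PartNo, Supplier} -> {Price, Weight} holds.

Yes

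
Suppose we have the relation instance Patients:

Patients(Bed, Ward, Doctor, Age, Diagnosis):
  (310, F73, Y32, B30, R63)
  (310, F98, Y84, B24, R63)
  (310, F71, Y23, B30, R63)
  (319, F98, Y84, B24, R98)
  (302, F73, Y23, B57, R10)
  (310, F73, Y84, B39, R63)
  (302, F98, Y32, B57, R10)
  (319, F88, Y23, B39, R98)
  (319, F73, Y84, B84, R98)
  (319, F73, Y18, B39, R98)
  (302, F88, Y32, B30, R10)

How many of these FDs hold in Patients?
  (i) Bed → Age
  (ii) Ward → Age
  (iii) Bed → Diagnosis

1

(i) Bed → Age: Bed=310: 4 rows → Age takes values {B30, B24, B39} — violation; Bed=319: 4 rows → Age takes values {B24, B39, B84} — violation; Bed=302: 3 rows → Age takes values {B57, B30} — violation — fails.
(ii) Ward → Age: Ward=F73: 5 rows → Age takes values {B30, B57, B39, B84} — violation; Ward=F98: 3 rows → Age takes values {B24, B57} — violation; Ward=F88: 2 rows → Age takes values {B39, B30} — violation — fails.
(iii) Bed → Diagnosis: every LHS value maps to a single RHS value — holds.
1 of the 3 dependencies holds.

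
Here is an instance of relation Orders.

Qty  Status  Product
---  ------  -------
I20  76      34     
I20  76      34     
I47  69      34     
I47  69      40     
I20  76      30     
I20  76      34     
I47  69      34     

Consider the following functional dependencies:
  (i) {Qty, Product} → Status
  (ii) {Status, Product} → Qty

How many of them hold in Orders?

2

(i) {Qty, Product} → Status: every LHS value maps to a single RHS value — holds.
(ii) {Status, Product} → Qty: every LHS value maps to a single RHS value — holds.
2 of the 2 dependencies hold.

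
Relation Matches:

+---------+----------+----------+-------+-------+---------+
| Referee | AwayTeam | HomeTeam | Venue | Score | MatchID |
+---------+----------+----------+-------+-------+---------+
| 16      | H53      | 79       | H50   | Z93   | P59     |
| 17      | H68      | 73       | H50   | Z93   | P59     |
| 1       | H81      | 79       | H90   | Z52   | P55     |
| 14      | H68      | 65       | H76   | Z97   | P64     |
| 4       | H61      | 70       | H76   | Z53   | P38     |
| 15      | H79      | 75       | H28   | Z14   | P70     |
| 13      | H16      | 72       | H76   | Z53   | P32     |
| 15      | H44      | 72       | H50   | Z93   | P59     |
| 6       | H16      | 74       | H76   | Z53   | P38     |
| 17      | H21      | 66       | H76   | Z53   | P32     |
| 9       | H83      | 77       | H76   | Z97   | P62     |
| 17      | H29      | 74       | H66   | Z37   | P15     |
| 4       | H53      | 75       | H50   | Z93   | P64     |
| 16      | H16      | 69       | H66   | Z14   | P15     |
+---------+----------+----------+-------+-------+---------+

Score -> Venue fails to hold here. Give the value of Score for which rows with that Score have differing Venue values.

Z14

Score=Z93: 4 rows → Venue = H50, H50, H50, H50 ✓
Score=Z52: 1 row → Venue = H90 ✓
Score=Z97: 2 rows → Venue = H76, H76 ✓
Score=Z53: 4 rows → Venue = H76, H76, H76, H76 ✓
Score=Z14: 2 rows → Venue takes values {H28, H66} — violation
Score=Z37: 1 row → Venue = H66 ✓
The only Score value with inconsistent Venue is Score=Z14.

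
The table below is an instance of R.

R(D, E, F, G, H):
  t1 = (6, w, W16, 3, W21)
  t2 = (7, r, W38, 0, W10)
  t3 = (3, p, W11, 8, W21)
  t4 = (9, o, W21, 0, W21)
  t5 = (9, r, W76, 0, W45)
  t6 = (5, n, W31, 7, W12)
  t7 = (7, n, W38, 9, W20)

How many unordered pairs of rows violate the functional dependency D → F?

1

D=7: all 2 rows agree on F — 0 pairs.
D=9: violating pairs (4,5) — 1 pair.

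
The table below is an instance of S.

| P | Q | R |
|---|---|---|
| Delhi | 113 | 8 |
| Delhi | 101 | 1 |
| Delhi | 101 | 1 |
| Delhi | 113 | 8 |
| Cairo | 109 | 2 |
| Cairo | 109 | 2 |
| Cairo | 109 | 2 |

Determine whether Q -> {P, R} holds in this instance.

Q=113: 2 rows → {P,R} = (Delhi, 8), (Delhi, 8) ✓
Q=101: 2 rows → {P,R} = (Delhi, 1), (Delhi, 1) ✓
Q=109: 3 rows → {P,R} = (Cairo, 2), (Cairo, 2), (Cairo, 2) ✓
Every Q value is associated with a single {P, R} value, so Q -> {P, R} holds.

Yes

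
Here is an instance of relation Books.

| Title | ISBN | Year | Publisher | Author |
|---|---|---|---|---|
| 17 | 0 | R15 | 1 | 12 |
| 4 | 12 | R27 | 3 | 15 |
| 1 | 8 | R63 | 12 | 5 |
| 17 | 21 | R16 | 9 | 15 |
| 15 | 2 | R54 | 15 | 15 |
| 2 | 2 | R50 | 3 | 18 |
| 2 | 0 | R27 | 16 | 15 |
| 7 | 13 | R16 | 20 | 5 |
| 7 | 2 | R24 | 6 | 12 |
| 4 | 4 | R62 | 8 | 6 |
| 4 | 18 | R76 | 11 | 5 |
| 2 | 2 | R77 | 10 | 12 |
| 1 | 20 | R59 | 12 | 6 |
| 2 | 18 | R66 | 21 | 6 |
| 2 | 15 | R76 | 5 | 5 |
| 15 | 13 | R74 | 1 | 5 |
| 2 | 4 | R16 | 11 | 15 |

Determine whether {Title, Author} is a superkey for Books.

Two distinct rows share (Title=2, Author=15), so {Title, Author} does not determine every attribute — not a superkey.

No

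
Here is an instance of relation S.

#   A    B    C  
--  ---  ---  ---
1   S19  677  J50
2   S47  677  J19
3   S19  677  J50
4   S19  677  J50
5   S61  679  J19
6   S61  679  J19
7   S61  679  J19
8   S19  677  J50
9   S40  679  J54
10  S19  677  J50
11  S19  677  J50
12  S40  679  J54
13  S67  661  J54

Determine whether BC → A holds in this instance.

Yes

(B=677, C=J50): rows 1, 3, 4, 8, 10, 11 → A = S19, S19, S19, S19, S19, S19 ✓
(B=677, C=J19): row 2 → A = S47 ✓
(B=679, C=J19): rows 5, 6, 7 → A = S61, S61, S61 ✓
(B=679, C=J54): rows 9, 12 → A = S40, S40 ✓
(B=661, C=J54): row 13 → A = S67 ✓
Every BC value is associated with a single A value, so BC → A holds.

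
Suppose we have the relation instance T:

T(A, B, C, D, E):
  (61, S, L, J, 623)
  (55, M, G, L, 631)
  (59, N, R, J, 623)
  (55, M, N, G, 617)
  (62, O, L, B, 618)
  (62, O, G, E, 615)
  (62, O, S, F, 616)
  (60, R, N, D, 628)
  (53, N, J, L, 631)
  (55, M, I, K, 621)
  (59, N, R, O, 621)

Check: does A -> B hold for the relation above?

Yes

A=61: 1 row → B = S ✓
A=55: 3 rows → B = M, M, M ✓
A=59: 2 rows → B = N, N ✓
A=62: 3 rows → B = O, O, O ✓
A=60: 1 row → B = R ✓
A=53: 1 row → B = N ✓
Every A value is associated with a single B value, so A -> B holds.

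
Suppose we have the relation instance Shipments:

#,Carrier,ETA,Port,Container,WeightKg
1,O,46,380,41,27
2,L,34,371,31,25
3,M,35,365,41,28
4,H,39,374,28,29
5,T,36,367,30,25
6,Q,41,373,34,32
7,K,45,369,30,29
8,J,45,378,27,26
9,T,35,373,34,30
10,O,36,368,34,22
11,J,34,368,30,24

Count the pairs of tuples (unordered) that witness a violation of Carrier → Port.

Carrier=O: violating pairs (1,10) — 1 pair.
Carrier=T: violating pairs (5,9) — 1 pair.
Carrier=J: violating pairs (8,11) — 1 pair.

3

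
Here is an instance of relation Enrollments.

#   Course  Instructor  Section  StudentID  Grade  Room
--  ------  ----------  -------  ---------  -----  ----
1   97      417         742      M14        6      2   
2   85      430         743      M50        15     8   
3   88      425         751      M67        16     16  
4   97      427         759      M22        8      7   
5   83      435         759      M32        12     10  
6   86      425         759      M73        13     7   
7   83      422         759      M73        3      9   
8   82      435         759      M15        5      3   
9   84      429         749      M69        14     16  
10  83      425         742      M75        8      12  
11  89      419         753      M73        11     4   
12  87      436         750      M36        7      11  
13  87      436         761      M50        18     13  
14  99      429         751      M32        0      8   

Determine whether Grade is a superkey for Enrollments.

Rows 4 and 10 have the same Grade value Grade=8 but are distinct tuples, so Grade does not determine every attribute — not a superkey.

No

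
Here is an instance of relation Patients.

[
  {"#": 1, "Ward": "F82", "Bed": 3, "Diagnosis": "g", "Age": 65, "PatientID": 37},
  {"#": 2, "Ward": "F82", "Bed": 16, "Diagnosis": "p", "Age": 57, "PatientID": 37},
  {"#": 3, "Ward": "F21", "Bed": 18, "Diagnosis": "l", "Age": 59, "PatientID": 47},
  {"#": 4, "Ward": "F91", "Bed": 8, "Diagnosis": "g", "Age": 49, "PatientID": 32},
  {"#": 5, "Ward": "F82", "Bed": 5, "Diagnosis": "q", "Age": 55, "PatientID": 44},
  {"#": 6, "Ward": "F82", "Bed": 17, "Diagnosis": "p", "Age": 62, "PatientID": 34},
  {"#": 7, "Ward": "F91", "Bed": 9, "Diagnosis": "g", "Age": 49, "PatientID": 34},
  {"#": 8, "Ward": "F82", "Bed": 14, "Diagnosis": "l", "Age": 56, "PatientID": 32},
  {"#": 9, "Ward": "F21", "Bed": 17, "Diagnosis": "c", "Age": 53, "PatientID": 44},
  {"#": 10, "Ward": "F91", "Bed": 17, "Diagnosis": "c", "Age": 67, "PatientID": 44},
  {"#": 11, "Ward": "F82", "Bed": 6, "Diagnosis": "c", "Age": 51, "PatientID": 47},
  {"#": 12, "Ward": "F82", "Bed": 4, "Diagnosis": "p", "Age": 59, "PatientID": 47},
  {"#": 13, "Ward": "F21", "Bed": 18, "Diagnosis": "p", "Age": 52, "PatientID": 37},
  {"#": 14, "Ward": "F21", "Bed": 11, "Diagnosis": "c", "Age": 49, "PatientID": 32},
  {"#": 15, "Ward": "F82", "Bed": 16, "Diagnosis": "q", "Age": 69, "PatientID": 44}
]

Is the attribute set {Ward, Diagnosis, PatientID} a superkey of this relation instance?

No

Rows 5 and 15 have the same {Ward, Diagnosis, PatientID} value (Ward=F82, Diagnosis=q, PatientID=44) but are distinct tuples, so {Ward, Diagnosis, PatientID} does not determine every attribute — not a superkey.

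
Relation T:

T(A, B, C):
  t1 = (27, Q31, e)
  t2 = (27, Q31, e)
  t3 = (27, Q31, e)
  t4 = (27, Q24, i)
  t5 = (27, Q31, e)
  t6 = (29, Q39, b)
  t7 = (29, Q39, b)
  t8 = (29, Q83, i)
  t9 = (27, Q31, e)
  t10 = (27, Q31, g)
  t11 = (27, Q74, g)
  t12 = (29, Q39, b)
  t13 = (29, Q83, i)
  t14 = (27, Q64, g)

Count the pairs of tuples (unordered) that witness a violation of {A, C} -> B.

(A=27, C=e): all 5 rows agree on B — 0 pairs.
(A=29, C=b): all 3 rows agree on B — 0 pairs.
(A=29, C=i): all 2 rows agree on B — 0 pairs.
(A=27, C=g): violating pairs (10,11), (10,14), (11,14) — 3 pairs.

3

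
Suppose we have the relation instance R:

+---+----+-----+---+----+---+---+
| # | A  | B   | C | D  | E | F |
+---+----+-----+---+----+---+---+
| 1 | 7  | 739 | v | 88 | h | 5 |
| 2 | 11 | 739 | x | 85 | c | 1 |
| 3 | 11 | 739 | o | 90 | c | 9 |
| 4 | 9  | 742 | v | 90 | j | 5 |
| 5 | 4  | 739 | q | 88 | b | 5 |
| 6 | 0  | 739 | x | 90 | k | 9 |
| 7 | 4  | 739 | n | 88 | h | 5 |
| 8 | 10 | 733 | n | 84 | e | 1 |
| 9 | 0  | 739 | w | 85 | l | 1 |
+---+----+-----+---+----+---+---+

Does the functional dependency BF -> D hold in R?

Yes

(B=739, F=5): rows 1, 5, 7 → D = 88, 88, 88 ✓
(B=739, F=1): rows 2, 9 → D = 85, 85 ✓
(B=739, F=9): rows 3, 6 → D = 90, 90 ✓
(B=742, F=5): row 4 → D = 90 ✓
(B=733, F=1): row 8 → D = 84 ✓
Every BF value is associated with a single D value, so BF -> D holds.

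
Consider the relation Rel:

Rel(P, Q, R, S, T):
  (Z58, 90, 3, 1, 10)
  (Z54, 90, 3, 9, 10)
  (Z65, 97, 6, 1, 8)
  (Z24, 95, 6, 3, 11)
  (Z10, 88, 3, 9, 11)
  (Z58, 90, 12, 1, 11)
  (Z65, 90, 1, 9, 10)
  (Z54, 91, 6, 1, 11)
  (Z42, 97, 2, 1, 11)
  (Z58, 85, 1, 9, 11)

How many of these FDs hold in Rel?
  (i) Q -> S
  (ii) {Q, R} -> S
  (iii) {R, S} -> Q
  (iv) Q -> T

0

(i) Q -> S: Q=90: 4 rows → S takes values {1, 9} — violation — fails.
(ii) {Q, R} -> S: (Q=90, R=3): 2 rows → S takes values {1, 9} — violation — fails.
(iii) {R, S} -> Q: (R=3, S=9): 2 rows → Q takes values {90, 88} — violation; (R=6, S=1): 2 rows → Q takes values {97, 91} — violation; (R=1, S=9): 2 rows → Q takes values {90, 85} — violation — fails.
(iv) Q -> T: Q=90: 4 rows → T takes values {10, 11} — violation; Q=97: 2 rows → T takes values {8, 11} — violation — fails.
None of the 4 dependencies hold.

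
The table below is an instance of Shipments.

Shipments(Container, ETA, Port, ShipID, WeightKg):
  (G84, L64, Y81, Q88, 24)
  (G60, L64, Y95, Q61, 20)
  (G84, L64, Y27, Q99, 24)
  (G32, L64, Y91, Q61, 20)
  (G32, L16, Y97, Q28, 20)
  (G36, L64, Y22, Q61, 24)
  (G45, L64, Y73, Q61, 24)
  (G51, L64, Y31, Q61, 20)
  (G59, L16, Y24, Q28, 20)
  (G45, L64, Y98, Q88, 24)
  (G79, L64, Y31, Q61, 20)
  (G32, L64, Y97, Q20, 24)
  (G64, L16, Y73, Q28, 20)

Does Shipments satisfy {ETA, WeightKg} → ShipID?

(ETA=L64, WeightKg=24): 6 rows → ShipID takes values {Q88, Q99, Q61, Q20} — violation
(ETA=L64, WeightKg=20): 4 rows → ShipID = Q61, Q61, Q61, Q61 ✓
(ETA=L16, WeightKg=20): 3 rows → ShipID = Q28, Q28, Q28 ✓
Two rows agree on {ETA, WeightKg} but differ on ShipID, so {ETA, WeightKg} → ShipID does not hold.

No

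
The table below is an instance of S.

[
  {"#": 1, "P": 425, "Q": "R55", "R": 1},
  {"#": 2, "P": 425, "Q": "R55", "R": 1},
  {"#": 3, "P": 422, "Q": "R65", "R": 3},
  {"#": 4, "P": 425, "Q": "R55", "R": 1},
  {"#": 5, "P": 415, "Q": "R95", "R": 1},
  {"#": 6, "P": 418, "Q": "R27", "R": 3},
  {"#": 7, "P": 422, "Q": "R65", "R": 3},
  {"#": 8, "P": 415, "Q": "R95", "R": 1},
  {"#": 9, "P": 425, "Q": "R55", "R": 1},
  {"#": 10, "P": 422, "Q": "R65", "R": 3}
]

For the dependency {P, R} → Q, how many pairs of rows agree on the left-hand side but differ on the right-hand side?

0

(P=425, R=1): all 4 rows agree on Q — 0 pairs.
(P=422, R=3): all 3 rows agree on Q — 0 pairs.
(P=415, R=1): all 2 rows agree on Q — 0 pairs.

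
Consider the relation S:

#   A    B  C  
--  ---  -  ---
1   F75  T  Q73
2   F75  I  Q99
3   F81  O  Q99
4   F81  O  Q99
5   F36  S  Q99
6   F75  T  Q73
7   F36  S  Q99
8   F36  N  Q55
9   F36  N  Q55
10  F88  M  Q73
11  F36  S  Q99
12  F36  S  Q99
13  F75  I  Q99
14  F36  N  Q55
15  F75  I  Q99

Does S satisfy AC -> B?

Yes

(A=F75, C=Q73): rows 1, 6 → B = T, T ✓
(A=F75, C=Q99): rows 2, 13, 15 → B = I, I, I ✓
(A=F81, C=Q99): rows 3, 4 → B = O, O ✓
(A=F36, C=Q99): rows 5, 7, 11, 12 → B = S, S, S, S ✓
(A=F36, C=Q55): rows 8, 9, 14 → B = N, N, N ✓
(A=F88, C=Q73): row 10 → B = M ✓
Every AC value is associated with a single B value, so AC -> B holds.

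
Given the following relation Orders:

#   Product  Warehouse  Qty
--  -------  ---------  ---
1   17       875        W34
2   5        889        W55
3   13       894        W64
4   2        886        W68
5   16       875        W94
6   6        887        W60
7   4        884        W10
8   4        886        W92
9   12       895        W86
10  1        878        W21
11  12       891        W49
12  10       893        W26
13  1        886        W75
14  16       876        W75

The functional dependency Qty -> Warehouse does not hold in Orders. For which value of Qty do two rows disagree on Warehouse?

Qty=W34: row 1 → Warehouse = 875 ✓
Qty=W55: row 2 → Warehouse = 889 ✓
Qty=W64: row 3 → Warehouse = 894 ✓
Qty=W68: row 4 → Warehouse = 886 ✓
Qty=W94: row 5 → Warehouse = 875 ✓
Qty=W60: row 6 → Warehouse = 887 ✓
Qty=W10: row 7 → Warehouse = 884 ✓
Qty=W92: row 8 → Warehouse = 886 ✓
Qty=W86: row 9 → Warehouse = 895 ✓
Qty=W21: row 10 → Warehouse = 878 ✓
Qty=W49: row 11 → Warehouse = 891 ✓
Qty=W26: row 12 → Warehouse = 893 ✓
Qty=W75: rows 13, 14 → Warehouse takes values {886, 876} — violation
The only Qty value with inconsistent Warehouse is Qty=W75.

W75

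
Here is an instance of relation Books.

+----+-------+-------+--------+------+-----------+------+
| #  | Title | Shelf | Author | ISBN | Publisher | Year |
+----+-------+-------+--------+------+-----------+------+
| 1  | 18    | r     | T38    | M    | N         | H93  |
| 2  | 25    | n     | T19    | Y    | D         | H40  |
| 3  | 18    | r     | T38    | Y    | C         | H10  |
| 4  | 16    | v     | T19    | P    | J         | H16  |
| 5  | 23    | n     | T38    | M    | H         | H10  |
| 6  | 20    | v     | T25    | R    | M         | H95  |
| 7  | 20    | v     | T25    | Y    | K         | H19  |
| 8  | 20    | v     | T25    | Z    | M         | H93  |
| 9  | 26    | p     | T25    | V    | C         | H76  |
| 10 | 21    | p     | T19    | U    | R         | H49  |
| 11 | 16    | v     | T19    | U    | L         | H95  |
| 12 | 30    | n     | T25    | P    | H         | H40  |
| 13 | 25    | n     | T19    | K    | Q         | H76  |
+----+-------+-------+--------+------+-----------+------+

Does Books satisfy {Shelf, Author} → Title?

Yes

(Shelf=r, Author=T38): rows 1, 3 → Title = 18, 18 ✓
(Shelf=n, Author=T19): rows 2, 13 → Title = 25, 25 ✓
(Shelf=v, Author=T19): rows 4, 11 → Title = 16, 16 ✓
(Shelf=n, Author=T38): row 5 → Title = 23 ✓
(Shelf=v, Author=T25): rows 6, 7, 8 → Title = 20, 20, 20 ✓
(Shelf=p, Author=T25): row 9 → Title = 26 ✓
(Shelf=p, Author=T19): row 10 → Title = 21 ✓
(Shelf=n, Author=T25): row 12 → Title = 30 ✓
Every {Shelf, Author} value is associated with a single Title value, so {Shelf, Author} → Title holds.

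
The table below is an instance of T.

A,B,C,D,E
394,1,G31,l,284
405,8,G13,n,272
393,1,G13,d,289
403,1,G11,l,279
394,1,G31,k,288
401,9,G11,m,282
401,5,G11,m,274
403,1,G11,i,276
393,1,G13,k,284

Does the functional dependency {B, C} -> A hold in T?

(B=1, C=G31): 2 rows → A = 394, 394 ✓
(B=8, C=G13): 1 row → A = 405 ✓
(B=1, C=G13): 2 rows → A = 393, 393 ✓
(B=1, C=G11): 2 rows → A = 403, 403 ✓
(B=9, C=G11): 1 row → A = 401 ✓
(B=5, C=G11): 1 row → A = 401 ✓
Every {B, C} value is associated with a single A value, so {B, C} -> A holds.

Yes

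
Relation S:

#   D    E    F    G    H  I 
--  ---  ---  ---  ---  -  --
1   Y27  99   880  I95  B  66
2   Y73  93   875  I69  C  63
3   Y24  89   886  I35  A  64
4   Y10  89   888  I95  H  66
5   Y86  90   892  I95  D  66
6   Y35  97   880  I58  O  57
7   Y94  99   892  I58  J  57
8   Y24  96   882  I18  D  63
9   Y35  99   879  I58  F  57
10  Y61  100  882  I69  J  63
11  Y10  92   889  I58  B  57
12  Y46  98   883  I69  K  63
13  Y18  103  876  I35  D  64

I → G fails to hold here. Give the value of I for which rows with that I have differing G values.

I=66: rows 1, 4, 5 → G = I95, I95, I95 ✓
I=63: rows 2, 8, 10, 12 → G takes values {I69, I18} — violation
I=64: rows 3, 13 → G = I35, I35 ✓
I=57: rows 6, 7, 9, 11 → G = I58, I58, I58, I58 ✓
The only I value with inconsistent G is I=63.

63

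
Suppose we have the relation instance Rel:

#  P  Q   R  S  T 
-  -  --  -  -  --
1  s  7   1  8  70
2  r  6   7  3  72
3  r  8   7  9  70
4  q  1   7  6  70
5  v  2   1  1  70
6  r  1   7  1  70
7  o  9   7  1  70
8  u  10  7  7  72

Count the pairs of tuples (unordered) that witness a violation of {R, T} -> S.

(R=1, T=70): violating pairs (1,5) — 1 pair.
(R=7, T=72): violating pairs (2,8) — 1 pair.
(R=7, T=70): violating pairs (3,4), (3,6), (3,7), (4,6), (4,7) — 5 pairs.

7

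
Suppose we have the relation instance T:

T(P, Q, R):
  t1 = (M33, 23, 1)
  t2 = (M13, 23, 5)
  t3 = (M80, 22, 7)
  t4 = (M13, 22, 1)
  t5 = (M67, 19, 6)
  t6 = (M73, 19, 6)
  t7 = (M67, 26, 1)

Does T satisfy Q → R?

No

Q=23: rows 1, 2 → R takes values {1, 5} — violation
Q=22: rows 3, 4 → R takes values {7, 1} — violation
Q=19: rows 5, 6 → R = 6, 6 ✓
Q=26: row 7 → R = 1 ✓
Two rows agree on Q but differ on R, so Q → R does not hold.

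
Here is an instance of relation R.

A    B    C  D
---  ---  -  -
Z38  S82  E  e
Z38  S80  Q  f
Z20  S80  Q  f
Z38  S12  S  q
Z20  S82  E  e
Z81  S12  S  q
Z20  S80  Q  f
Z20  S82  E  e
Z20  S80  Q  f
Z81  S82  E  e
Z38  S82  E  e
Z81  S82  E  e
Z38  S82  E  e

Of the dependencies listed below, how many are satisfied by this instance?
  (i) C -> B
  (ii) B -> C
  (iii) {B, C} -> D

3

(i) C -> B: every LHS value maps to a single RHS value — holds.
(ii) B -> C: every LHS value maps to a single RHS value — holds.
(iii) {B, C} -> D: every LHS value maps to a single RHS value — holds.
3 of the 3 dependencies hold.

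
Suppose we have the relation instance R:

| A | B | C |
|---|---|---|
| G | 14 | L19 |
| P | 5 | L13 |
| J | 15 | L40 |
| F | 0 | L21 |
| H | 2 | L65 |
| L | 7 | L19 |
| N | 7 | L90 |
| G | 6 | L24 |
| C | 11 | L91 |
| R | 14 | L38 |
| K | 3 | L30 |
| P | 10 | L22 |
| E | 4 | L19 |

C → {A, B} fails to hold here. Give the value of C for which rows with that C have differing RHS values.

C=L19: 3 rows → {A,B} takes values {(G, 14), (L, 7), (E, 4)} — violation
C=L13: 1 row → {A,B} = (P, 5) ✓
C=L40: 1 row → {A,B} = (J, 15) ✓
C=L21: 1 row → {A,B} = (F, 0) ✓
C=L65: 1 row → {A,B} = (H, 2) ✓
C=L90: 1 row → {A,B} = (N, 7) ✓
C=L24: 1 row → {A,B} = (G, 6) ✓
C=L91: 1 row → {A,B} = (C, 11) ✓
C=L38: 1 row → {A,B} = (R, 14) ✓
C=L30: 1 row → {A,B} = (K, 3) ✓
C=L22: 1 row → {A,B} = (P, 10) ✓
The only C value with inconsistent RHS is C=L19.

L19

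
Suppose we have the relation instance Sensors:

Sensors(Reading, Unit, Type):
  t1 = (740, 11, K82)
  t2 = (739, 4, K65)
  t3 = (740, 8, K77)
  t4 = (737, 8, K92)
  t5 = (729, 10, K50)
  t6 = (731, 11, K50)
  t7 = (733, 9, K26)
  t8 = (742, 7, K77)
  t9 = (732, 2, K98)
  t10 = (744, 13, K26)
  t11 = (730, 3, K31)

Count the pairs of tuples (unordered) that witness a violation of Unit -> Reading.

2

Unit=11: violating pairs (1,6) — 1 pair.
Unit=8: violating pairs (3,4) — 1 pair.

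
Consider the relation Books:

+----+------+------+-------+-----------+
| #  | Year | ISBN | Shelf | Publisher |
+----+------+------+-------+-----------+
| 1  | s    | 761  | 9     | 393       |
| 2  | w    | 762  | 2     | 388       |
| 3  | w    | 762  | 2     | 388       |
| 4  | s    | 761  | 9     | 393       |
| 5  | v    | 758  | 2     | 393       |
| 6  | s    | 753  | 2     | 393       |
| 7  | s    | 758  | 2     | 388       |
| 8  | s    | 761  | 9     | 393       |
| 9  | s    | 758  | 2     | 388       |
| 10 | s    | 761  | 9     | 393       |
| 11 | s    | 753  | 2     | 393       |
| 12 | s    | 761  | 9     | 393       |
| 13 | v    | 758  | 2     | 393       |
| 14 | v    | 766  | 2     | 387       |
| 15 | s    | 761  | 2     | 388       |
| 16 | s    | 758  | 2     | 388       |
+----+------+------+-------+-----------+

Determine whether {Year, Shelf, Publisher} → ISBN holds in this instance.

(Year=s, Shelf=9, Publisher=393): rows 1, 4, 8, 10, 12 → ISBN = 761, 761, 761, 761, 761 ✓
(Year=w, Shelf=2, Publisher=388): rows 2, 3 → ISBN = 762, 762 ✓
(Year=v, Shelf=2, Publisher=393): rows 5, 13 → ISBN = 758, 758 ✓
(Year=s, Shelf=2, Publisher=393): rows 6, 11 → ISBN = 753, 753 ✓
(Year=s, Shelf=2, Publisher=388): rows 7, 9, 15, 16 → ISBN takes values {758, 761} — violation
(Year=v, Shelf=2, Publisher=387): row 14 → ISBN = 766 ✓
Two rows agree on {Year, Shelf, Publisher} but differ on ISBN, so {Year, Shelf, Publisher} → ISBN does not hold.

No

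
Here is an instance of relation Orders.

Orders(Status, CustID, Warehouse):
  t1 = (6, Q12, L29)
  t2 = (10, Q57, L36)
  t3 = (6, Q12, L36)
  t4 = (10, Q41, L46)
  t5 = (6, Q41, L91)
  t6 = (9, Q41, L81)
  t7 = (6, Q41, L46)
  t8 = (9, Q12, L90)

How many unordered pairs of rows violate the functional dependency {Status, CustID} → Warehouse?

(Status=6, CustID=Q12): violating pairs (1,3) — 1 pair.
(Status=6, CustID=Q41): violating pairs (5,7) — 1 pair.

2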